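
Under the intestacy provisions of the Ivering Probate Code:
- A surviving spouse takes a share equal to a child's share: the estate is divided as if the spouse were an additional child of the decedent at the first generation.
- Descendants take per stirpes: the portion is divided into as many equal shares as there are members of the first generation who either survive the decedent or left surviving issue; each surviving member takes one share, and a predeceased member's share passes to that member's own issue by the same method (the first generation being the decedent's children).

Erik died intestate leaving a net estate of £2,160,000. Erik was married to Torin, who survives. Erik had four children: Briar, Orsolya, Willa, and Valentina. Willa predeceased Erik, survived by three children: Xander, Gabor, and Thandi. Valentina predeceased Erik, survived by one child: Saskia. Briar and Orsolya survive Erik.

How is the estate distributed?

The spouse counts as an additional share at the children's level, so there are 5 primary shares of £432,000. Torin takes one such share (£432,000).
The children's combined portion (£1,728,000) is divided into 4 shares of £432,000: Briar and Orsolya each take £432,000; Willa's £432,000 share passes to Willa's issue; Valentina's £432,000 share passes to Valentina's issue.
Willa's share (£432,000) is divided into 3 shares of £144,000: Xander, Gabor, and Thandi each take £144,000.
Valentina's share (£432,000) passes entirely to Saskia.

Torin: £432,000; Briar: £432,000; Orsolya: £432,000; Xander: £144,000; Gabor: £144,000; Thandi: £144,000; Saskia: £432,000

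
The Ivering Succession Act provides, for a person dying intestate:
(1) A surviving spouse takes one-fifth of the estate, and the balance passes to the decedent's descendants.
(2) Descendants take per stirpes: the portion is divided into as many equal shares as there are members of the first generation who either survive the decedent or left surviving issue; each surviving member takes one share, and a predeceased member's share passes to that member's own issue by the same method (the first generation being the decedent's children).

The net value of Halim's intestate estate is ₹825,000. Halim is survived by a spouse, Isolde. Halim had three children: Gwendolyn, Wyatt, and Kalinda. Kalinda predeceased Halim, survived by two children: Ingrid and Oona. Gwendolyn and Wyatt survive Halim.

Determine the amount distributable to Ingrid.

Isolde takes one-fifth of ₹825,000 = ₹165,000. The remaining ₹660,000 passes to the descendants.
The descendants' portion (₹660,000) is divided into 3 shares of ₹220,000: Gwendolyn and Wyatt each take ₹220,000; Kalinda's ₹220,000 share passes to Kalinda's issue.
Kalinda's share (₹220,000) is divided into 2 shares of ₹110,000: Ingrid and Oona each take ₹110,000.

Ingrid receives ₹110,000.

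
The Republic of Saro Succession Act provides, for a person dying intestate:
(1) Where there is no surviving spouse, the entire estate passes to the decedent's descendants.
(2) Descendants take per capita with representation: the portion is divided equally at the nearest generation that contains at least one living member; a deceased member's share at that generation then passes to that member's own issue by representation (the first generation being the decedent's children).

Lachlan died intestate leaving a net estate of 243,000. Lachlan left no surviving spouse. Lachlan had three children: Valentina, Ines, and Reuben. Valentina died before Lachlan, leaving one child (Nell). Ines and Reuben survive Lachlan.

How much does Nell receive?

The entire 243,000 passes to the descendants.
That amount (243,000) is divided into 3 shares of 81,000: Ines and Reuben each take 81,000; Valentina's 81,000 share passes to Valentina's issue.
Valentina's share (81,000) passes entirely to Nell.

Nell receives 81,000.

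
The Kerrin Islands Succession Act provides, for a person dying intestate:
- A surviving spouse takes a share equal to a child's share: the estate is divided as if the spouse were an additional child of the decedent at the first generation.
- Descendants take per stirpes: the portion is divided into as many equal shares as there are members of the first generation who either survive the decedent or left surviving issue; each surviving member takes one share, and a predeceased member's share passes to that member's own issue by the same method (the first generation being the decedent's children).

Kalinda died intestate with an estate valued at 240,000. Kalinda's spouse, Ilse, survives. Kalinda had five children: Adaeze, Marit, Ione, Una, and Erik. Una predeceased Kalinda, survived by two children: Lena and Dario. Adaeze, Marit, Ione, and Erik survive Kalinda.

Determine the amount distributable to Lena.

Lena receives 20,000.

The spouse counts as an additional share at the children's level, so there are 6 primary shares of 40,000. Ilse takes one such share (40,000).
The children's combined portion (200,000) is divided into 5 shares of 40,000: Adaeze, Marit, Ione, and Erik each take 40,000; Una's 40,000 share passes to Una's issue.
Una's share (40,000) is divided into 2 shares of 20,000: Lena and Dario each take 20,000.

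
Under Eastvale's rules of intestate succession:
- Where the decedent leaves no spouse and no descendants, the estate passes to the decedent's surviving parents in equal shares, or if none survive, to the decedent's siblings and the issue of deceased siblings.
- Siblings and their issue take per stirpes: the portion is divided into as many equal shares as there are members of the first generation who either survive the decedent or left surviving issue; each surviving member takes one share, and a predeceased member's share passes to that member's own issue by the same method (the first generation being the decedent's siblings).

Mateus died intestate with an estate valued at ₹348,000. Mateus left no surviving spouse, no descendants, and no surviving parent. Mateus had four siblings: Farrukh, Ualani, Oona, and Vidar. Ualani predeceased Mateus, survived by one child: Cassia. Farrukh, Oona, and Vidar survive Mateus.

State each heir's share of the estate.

Farrukh: ₹87,000; Cassia: ₹87,000; Oona: ₹87,000; Vidar: ₹87,000

The entire ₹348,000 passes to the siblings and their issue.
That amount (₹348,000) is divided into 4 shares of ₹87,000: Farrukh, Oona, and Vidar each take ₹87,000; Ualani's ₹87,000 share passes to Ualani's issue.
Ualani's share (₹87,000) passes entirely to Cassia.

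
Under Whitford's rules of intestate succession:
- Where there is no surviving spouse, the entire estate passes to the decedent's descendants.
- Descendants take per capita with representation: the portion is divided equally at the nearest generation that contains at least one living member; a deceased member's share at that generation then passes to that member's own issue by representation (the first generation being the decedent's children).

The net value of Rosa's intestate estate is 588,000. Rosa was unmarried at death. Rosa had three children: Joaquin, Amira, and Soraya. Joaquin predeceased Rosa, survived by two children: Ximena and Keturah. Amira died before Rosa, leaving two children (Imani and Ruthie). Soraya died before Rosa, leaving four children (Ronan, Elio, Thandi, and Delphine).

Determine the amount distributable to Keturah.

The entire 588,000 passes to the descendants.
No child survives, so the initial division is made at the grandchildren's generation.
That amount (588,000) is divided into 8 shares of 73,500: Ximena, Keturah, Imani, Ruthie, Ronan, Elio, Thandi, and Delphine each take 73,500.

Keturah receives 73,500.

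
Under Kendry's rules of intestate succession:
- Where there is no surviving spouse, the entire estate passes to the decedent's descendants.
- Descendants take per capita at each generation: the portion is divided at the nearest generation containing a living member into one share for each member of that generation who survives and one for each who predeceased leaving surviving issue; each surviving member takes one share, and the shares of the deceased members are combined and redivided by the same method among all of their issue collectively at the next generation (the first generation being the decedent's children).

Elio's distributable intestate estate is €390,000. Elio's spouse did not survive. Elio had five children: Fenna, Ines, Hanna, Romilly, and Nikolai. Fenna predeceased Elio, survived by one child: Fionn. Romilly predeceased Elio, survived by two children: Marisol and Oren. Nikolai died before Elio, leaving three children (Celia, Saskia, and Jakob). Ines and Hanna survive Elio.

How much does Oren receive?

The entire €390,000 passes to the descendants.
That amount (€390,000) is divided at the children's generation into 5 shares of €78,000. Ines and Hanna each take €78,000. The 3 shares of the deceased (Fenna, Romilly, and Nikolai) are combined into a pool of €234,000.
That pool (€234,000) is divided at the grandchildren's generation equally among Fionn, Marisol, Oren, Celia, Saskia, and Jakob: €39,000 each.

Oren receives €39,000.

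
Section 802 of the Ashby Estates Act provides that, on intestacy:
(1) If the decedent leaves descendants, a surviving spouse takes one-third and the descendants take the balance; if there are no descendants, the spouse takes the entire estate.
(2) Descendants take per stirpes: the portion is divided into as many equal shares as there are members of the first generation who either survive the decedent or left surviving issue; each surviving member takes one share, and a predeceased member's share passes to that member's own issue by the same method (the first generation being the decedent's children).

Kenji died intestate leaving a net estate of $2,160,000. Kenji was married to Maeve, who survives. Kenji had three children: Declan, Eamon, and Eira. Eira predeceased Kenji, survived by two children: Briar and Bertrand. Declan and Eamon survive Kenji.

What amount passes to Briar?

Maeve takes one-third of $2,160,000 = $720,000. The remaining $1,440,000 passes to the descendants.
The descendants' portion ($1,440,000) is divided into 3 shares of $480,000: Declan and Eamon each take $480,000; Eira's $480,000 share passes to Eira's issue.
Eira's share ($480,000) is divided into 2 shares of $240,000: Briar and Bertrand each take $240,000.

Briar receives $240,000.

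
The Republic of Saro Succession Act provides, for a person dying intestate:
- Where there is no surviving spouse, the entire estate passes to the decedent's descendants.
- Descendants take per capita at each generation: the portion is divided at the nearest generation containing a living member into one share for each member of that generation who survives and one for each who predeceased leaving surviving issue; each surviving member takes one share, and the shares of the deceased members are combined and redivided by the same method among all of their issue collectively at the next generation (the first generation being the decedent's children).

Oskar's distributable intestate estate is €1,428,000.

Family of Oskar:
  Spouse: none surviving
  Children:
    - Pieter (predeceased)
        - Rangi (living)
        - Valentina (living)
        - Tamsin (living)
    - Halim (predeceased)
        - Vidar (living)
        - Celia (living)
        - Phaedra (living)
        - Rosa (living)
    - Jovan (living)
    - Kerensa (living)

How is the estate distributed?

The entire €1,428,000 passes to the descendants.
That amount (€1,428,000) is divided at the children's generation into 4 shares of €357,000. Jovan and Kerensa each take €357,000. The 2 shares of the deceased (Pieter and Halim) are combined into a pool of €714,000.
That pool (€714,000) is divided at the grandchildren's generation equally among Rangi, Valentina, Tamsin, Vidar, Celia, Phaedra, and Rosa: €102,000 each.

Rangi: €102,000; Valentina: €102,000; Tamsin: €102,000; Vidar: €102,000; Celia: €102,000; Phaedra: €102,000; Rosa: €102,000; Jovan: €357,000; Kerensa: €357,000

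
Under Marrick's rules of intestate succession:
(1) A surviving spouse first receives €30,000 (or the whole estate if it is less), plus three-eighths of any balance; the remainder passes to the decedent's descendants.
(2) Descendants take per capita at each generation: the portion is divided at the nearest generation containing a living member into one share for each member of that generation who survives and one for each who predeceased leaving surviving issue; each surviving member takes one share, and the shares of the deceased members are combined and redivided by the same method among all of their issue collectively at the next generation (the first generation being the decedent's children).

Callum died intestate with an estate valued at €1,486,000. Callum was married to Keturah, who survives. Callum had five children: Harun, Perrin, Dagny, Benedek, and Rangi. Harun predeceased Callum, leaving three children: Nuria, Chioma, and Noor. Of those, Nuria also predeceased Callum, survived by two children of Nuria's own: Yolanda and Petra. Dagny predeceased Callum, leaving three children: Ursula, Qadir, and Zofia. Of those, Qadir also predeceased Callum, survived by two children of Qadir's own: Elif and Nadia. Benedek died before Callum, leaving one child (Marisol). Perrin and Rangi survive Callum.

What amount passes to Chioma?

Chioma receives €78,000.

Keturah first takes €30,000, leaving a balance of €1,456,000. Keturah then takes three-eighths of the balance (€546,000), for a total of €576,000. The remaining €910,000 passes to the descendants.
The descendants' portion (€910,000) is divided at the children's generation into 5 shares of €182,000. Perrin and Rangi each take €182,000. The 3 shares of the deceased (Harun, Dagny, and Benedek) are combined into a pool of €546,000.
That pool (€546,000) is divided at the grandchildren's generation into 7 shares of €78,000. Chioma, Noor, Ursula, Zofia, and Marisol each take €78,000. The 2 shares of the deceased (Nuria and Qadir) are combined into a pool of €156,000.
That pool (€156,000) is divided at the great-grandchildren's generation equally among Yolanda, Petra, Elif, and Nadia: €39,000 each.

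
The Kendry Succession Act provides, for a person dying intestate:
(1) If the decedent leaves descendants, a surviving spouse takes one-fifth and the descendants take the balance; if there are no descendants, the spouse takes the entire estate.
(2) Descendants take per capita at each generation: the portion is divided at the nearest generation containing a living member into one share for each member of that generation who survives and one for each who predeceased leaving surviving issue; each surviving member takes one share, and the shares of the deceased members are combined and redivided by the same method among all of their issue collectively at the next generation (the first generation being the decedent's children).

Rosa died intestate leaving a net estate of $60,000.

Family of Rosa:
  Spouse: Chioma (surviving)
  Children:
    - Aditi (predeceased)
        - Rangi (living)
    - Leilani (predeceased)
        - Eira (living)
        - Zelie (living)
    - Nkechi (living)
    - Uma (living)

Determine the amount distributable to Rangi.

Chioma takes one-fifth of $60,000 = $12,000. The remaining $48,000 passes to the descendants.
The descendants' portion ($48,000) is divided at the children's generation into 4 shares of $12,000. Nkechi and Uma each take $12,000. The 2 shares of the deceased (Aditi and Leilani) are combined into a pool of $24,000.
That pool ($24,000) is divided at the grandchildren's generation equally among Rangi, Eira, and Zelie: $8,000 each.

Rangi receives $8,000.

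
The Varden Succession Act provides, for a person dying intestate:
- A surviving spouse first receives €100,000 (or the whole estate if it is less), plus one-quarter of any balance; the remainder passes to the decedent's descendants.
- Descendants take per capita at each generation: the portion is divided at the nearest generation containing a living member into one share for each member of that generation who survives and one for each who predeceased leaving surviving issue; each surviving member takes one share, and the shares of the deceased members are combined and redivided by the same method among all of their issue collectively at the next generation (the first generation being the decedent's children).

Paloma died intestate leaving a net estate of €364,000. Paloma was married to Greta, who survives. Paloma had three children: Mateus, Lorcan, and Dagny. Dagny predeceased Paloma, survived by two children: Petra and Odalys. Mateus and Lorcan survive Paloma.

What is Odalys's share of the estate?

Greta first takes €100,000, leaving a balance of €264,000. Greta then takes one-quarter of the balance (€66,000), for a total of €166,000. The remaining €198,000 passes to the descendants.
The descendants' portion (€198,000) is divided at the children's generation into 3 shares of €66,000. Mateus and Lorcan each take €66,000. The remaining share for the deceased Dagny (€66,000) is carried to the next generation.
That pool (€66,000) is divided at the grandchildren's generation equally among Petra and Odalys: €33,000 each.

Odalys receives €33,000.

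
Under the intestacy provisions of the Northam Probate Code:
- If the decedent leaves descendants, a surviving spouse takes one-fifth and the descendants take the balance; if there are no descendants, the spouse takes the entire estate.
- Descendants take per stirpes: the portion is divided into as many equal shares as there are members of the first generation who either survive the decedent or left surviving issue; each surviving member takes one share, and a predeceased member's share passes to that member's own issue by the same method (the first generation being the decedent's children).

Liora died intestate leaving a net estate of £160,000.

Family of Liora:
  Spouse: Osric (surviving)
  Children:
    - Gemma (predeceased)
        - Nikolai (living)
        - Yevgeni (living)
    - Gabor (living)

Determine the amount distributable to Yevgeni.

Yevgeni receives £32,000.

Osric takes one-fifth of £160,000 = £32,000. The remaining £128,000 passes to the descendants.
The descendants' portion (£128,000) is divided into 2 shares of £64,000: Gabor takes £64,000; Gemma's £64,000 share passes to Gemma's issue.
Gemma's share (£64,000) is divided into 2 shares of £32,000: Nikolai and Yevgeni each take £32,000.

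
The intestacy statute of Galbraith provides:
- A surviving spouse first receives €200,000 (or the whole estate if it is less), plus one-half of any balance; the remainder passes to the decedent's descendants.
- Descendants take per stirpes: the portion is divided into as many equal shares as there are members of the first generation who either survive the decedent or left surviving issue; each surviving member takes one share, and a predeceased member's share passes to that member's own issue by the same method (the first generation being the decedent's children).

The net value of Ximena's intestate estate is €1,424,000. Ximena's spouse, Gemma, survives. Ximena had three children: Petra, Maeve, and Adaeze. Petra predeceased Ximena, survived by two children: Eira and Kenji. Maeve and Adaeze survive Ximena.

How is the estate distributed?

Gemma first takes €200,000, leaving a balance of €1,224,000. Gemma then takes one-half of the balance (€612,000), for a total of €812,000. The remaining €612,000 passes to the descendants.
The descendants' portion (€612,000) is divided into 3 shares of €204,000: Maeve and Adaeze each take €204,000; Petra's €204,000 share passes to Petra's issue.
Petra's share (€204,000) is divided into 2 shares of €102,000: Eira and Kenji each take €102,000.

Gemma: €812,000; Eira: €102,000; Kenji: €102,000; Maeve: €204,000; Adaeze: €204,000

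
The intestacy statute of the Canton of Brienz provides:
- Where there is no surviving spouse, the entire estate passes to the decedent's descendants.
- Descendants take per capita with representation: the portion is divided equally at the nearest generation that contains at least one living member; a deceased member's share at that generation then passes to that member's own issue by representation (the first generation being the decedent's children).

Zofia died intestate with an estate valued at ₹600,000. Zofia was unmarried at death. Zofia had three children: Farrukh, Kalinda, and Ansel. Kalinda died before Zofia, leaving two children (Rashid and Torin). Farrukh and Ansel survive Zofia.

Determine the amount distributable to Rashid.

The entire ₹600,000 passes to the descendants.
That amount (₹600,000) is divided into 3 shares of ₹200,000: Farrukh and Ansel each take ₹200,000; Kalinda's ₹200,000 share passes to Kalinda's issue.
Kalinda's share (₹200,000) is divided into 2 shares of ₹100,000: Rashid and Torin each take ₹100,000.

Rashid receives ₹100,000.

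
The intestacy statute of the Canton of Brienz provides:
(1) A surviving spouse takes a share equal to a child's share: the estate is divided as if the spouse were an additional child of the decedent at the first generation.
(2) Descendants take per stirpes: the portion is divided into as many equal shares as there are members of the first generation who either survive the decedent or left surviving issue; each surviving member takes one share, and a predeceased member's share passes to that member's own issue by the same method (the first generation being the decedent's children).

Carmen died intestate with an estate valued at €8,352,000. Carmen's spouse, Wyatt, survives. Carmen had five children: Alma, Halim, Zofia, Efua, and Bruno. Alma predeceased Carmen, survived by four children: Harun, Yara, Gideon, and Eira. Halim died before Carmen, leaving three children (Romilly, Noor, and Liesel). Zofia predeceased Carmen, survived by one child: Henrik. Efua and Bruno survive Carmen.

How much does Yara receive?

Yara receives €348,000.

The spouse counts as an additional share at the children's level, so there are 6 primary shares of €1,392,000. Wyatt takes one such share (€1,392,000).
The children's combined portion (€6,960,000) is divided into 5 shares of €1,392,000: Efua and Bruno each take €1,392,000; Alma's €1,392,000 share passes to Alma's issue; Halim's €1,392,000 share passes to Halim's issue; Zofia's €1,392,000 share passes to Zofia's issue.
Alma's share (€1,392,000) is divided into 4 shares of €348,000: Harun, Yara, Gideon, and Eira each take €348,000.
Halim's share (€1,392,000) is divided into 3 shares of €464,000: Romilly, Noor, and Liesel each take €464,000.
Zofia's share (€1,392,000) passes entirely to Henrik.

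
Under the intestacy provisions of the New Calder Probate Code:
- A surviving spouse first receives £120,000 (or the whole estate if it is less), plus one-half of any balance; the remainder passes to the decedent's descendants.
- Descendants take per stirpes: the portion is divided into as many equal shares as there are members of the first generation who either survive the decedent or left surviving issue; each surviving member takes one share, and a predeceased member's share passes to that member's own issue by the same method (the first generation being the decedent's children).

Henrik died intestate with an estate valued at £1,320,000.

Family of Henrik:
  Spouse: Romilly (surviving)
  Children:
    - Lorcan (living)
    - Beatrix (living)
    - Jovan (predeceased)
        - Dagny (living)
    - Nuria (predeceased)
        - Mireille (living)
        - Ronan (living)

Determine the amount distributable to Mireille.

Mireille receives £75,000.

Romilly first takes £120,000, leaving a balance of £1,200,000. Romilly then takes one-half of the balance (£600,000), for a total of £720,000. The remaining £600,000 passes to the descendants.
The descendants' portion (£600,000) is divided into 4 shares of £150,000: Lorcan and Beatrix each take £150,000; Jovan's £150,000 share passes to Jovan's issue; Nuria's £150,000 share passes to Nuria's issue.
Jovan's share (£150,000) passes entirely to Dagny.
Nuria's share (£150,000) is divided into 2 shares of £75,000: Mireille and Ronan each take £75,000.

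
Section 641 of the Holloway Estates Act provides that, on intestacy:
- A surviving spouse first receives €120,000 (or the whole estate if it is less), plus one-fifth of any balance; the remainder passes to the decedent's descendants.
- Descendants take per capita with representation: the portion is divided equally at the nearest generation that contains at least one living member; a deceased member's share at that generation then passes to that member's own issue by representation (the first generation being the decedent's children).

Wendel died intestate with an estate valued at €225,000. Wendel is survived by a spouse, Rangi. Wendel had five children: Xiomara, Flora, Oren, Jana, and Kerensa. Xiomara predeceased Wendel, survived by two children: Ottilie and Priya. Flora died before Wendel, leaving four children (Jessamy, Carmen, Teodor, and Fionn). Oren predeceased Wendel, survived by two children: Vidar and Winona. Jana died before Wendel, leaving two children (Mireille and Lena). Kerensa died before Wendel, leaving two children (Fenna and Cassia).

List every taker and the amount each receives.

Rangi: €141,000; Ottilie: €7,000; Priya: €7,000; Jessamy: €7,000; Carmen: €7,000; Teodor: €7,000; Fionn: €7,000; Vidar: €7,000; Winona: €7,000; Mireille: €7,000; Lena: €7,000; Fenna: €7,000; Cassia: €7,000

Rangi first takes €120,000, leaving a balance of €105,000. Rangi then takes one-fifth of the balance (€21,000), for a total of €141,000. The remaining €84,000 passes to the descendants.
No child survives, so the initial division is made at the grandchildren's generation.
The descendants' portion (€84,000) is divided into 12 shares of €7,000: Ottilie, Priya, Jessamy, Carmen, Teodor, Fionn, Vidar, Winona, Mireille, Lena, Fenna, and Cassia each take €7,000.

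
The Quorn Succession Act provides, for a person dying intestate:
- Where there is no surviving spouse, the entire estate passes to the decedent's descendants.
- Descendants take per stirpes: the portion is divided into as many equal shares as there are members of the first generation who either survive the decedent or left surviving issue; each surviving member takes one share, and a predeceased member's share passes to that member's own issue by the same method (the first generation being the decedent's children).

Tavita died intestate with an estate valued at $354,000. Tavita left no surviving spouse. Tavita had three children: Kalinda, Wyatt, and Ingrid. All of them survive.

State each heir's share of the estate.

The entire $354,000 passes to the descendants.
That amount ($354,000) is divided into 3 shares of $118,000: Kalinda, Wyatt, and Ingrid each take $118,000.

Kalinda: $118,000; Wyatt: $118,000; Ingrid: $118,000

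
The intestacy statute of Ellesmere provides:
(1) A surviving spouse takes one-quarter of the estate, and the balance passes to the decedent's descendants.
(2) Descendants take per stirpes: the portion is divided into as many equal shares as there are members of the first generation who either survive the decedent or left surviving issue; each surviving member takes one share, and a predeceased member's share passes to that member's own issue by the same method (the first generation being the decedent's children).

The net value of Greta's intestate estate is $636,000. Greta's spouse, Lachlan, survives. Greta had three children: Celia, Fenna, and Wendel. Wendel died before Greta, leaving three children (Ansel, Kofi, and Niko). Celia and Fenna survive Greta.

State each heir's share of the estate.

Lachlan takes one-quarter of $636,000 = $159,000. The remaining $477,000 passes to the descendants.
The descendants' portion ($477,000) is divided into 3 shares of $159,000: Celia and Fenna each take $159,000; Wendel's $159,000 share passes to Wendel's issue.
Wendel's share ($159,000) is divided into 3 shares of $53,000: Ansel, Kofi, and Niko each take $53,000.

Lachlan: $159,000; Celia: $159,000; Fenna: $159,000; Ansel: $53,000; Kofi: $53,000; Niko: $53,000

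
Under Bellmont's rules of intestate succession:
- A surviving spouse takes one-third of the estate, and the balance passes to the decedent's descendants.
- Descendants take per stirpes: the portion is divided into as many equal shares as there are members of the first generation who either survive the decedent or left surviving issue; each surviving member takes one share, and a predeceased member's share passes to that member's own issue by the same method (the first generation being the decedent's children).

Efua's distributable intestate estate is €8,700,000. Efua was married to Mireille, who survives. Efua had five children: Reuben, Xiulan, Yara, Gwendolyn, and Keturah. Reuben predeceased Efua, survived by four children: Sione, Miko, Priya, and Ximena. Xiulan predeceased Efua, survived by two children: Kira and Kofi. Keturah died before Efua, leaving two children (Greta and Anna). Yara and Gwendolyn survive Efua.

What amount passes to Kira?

Kira receives €580,000.

Mireille takes one-third of €8,700,000 = €2,900,000. The remaining €5,800,000 passes to the descendants.
The descendants' portion (€5,800,000) is divided into 5 shares of €1,160,000: Yara and Gwendolyn each take €1,160,000; Reuben's €1,160,000 share passes to Reuben's issue; Xiulan's €1,160,000 share passes to Xiulan's issue; Keturah's €1,160,000 share passes to Keturah's issue.
Reuben's share (€1,160,000) is divided into 4 shares of €290,000: Sione, Miko, Priya, and Ximena each take €290,000.
Xiulan's share (€1,160,000) is divided into 2 shares of €580,000: Kira and Kofi each take €580,000.
Keturah's share (€1,160,000) is divided into 2 shares of €580,000: Greta and Anna each take €580,000.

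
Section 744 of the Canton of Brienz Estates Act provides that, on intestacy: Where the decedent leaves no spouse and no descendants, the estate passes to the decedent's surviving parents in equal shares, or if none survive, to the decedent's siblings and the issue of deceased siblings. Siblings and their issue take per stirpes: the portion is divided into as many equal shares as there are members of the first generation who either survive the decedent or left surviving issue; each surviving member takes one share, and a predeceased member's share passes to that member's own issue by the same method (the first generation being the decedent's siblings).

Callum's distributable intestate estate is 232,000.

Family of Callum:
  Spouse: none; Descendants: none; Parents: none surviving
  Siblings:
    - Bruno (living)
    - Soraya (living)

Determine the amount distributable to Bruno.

Bruno receives 116,000.

The entire 232,000 passes to the siblings and their issue.
That amount (232,000) is divided into 2 shares of 116,000: Bruno and Soraya each take 116,000.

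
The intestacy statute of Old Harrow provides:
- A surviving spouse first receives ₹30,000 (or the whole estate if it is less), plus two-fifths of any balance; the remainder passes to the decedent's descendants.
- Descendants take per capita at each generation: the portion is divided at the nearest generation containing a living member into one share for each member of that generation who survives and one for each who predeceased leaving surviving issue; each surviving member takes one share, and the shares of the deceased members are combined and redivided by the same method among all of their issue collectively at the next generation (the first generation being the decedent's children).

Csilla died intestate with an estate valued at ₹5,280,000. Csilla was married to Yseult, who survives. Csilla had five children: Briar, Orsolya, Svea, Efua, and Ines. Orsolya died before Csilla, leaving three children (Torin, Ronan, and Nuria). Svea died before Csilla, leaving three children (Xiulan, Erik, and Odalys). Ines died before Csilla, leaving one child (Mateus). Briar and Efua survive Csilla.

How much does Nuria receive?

Nuria receives ₹270,000.

Yseult first takes ₹30,000, leaving a balance of ₹5,250,000. Yseult then takes two-fifths of the balance (₹2,100,000), for a total of ₹2,130,000. The remaining ₹3,150,000 passes to the descendants.
The descendants' portion (₹3,150,000) is divided at the children's generation into 5 shares of ₹630,000. Briar and Efua each take ₹630,000. The 3 shares of the deceased (Orsolya, Svea, and Ines) are combined into a pool of ₹1,890,000.
That pool (₹1,890,000) is divided at the grandchildren's generation equally among Torin, Ronan, Nuria, Xiulan, Erik, Odalys, and Mateus: ₹270,000 each.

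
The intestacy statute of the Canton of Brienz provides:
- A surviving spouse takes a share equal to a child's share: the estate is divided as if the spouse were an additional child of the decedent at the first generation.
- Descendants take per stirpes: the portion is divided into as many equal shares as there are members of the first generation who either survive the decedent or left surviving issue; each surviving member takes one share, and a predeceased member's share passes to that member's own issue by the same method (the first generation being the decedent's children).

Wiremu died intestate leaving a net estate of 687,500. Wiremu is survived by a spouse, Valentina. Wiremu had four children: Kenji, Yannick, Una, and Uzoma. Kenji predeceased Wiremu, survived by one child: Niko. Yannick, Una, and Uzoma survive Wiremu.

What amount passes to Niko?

Niko receives 137,500.

The spouse counts as an additional share at the children's level, so there are 5 primary shares of 137,500. Valentina takes one such share (137,500).
The children's combined portion (550,000) is divided into 4 shares of 137,500: Yannick, Una, and Uzoma each take 137,500; Kenji's 137,500 share passes to Kenji's issue.
Kenji's share (137,500) passes entirely to Niko.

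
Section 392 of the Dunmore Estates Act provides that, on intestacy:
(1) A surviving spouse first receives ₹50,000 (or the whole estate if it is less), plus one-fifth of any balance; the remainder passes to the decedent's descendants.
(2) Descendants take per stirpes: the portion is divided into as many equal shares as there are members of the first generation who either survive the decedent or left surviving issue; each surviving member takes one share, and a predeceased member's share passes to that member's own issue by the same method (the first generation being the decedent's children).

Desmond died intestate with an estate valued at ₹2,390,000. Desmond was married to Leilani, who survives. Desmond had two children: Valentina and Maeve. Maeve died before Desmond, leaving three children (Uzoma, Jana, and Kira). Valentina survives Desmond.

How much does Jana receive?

Leilani first takes ₹50,000, leaving a balance of ₹2,340,000. Leilani then takes one-fifth of the balance (₹468,000), for a total of ₹518,000. The remaining ₹1,872,000 passes to the descendants.
The descendants' portion (₹1,872,000) is divided into 2 shares of ₹936,000: Valentina takes ₹936,000; Maeve's ₹936,000 share passes to Maeve's issue.
Maeve's share (₹936,000) is divided into 3 shares of ₹312,000: Uzoma, Jana, and Kira each take ₹312,000.

Jana receives ₹312,000.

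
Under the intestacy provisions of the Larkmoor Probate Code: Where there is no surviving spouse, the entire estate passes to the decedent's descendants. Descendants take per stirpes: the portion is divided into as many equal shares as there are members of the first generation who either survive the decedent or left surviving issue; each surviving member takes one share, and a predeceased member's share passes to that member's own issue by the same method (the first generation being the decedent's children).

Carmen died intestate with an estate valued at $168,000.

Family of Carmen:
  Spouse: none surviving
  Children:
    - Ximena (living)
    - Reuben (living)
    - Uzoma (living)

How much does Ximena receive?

Ximena receives $56,000.

The entire $168,000 passes to the descendants.
That amount ($168,000) is divided into 3 shares of $56,000: Ximena, Reuben, and Uzoma each take $56,000.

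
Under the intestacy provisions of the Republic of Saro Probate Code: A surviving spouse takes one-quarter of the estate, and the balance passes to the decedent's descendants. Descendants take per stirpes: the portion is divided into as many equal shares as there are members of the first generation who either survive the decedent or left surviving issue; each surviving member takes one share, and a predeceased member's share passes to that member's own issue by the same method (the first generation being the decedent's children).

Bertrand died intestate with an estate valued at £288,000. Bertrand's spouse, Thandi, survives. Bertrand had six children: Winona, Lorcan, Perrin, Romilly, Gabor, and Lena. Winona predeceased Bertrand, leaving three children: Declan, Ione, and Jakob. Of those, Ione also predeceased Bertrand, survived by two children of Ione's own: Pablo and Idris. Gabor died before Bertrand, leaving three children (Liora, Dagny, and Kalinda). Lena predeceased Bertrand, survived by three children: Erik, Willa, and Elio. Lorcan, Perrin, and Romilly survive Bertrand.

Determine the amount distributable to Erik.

Erik receives £12,000.

Thandi takes one-quarter of £288,000 = £72,000. The remaining £216,000 passes to the descendants.
The descendants' portion (£216,000) is divided into 6 shares of £36,000: Lorcan, Perrin, and Romilly each take £36,000; Winona's £36,000 share passes to Winona's issue; Gabor's £36,000 share passes to Gabor's issue; Lena's £36,000 share passes to Lena's issue.
Winona's share (£36,000) is divided into 3 shares of £12,000: Declan and Jakob each take £12,000; Ione's £12,000 share passes to Ione's issue.
Ione's share (£12,000) is divided into 2 shares of £6,000: Pablo and Idris each take £6,000.
Gabor's share (£36,000) is divided into 3 shares of £12,000: Liora, Dagny, and Kalinda each take £12,000.
Lena's share (£36,000) is divided into 3 shares of £12,000: Erik, Willa, and Elio each take £12,000.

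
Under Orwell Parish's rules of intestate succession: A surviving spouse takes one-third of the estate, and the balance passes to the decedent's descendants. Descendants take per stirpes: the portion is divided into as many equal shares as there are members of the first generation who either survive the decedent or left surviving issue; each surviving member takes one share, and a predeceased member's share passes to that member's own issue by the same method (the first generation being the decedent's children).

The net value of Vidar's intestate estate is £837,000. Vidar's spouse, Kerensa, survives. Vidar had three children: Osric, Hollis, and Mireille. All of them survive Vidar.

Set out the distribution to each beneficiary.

Kerensa: £279,000; Osric: £186,000; Hollis: £186,000; Mireille: £186,000

Kerensa takes one-third of £837,000 = £279,000. The remaining £558,000 passes to the descendants.
The descendants' portion (£558,000) is divided into 3 shares of £186,000: Osric, Hollis, and Mireille each take £186,000.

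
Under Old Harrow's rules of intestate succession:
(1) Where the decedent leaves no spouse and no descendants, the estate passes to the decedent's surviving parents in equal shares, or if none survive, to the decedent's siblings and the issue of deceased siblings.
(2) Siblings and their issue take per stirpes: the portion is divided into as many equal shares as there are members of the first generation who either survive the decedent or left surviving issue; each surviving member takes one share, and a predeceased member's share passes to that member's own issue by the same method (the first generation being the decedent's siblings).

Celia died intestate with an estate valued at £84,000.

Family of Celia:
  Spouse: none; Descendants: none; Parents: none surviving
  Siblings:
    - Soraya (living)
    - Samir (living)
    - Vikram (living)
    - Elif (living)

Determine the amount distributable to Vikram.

The entire £84,000 passes to the siblings and their issue.
That amount (£84,000) is divided into 4 shares of £21,000: Soraya, Samir, Vikram, and Elif each take £21,000.

Vikram receives £21,000.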